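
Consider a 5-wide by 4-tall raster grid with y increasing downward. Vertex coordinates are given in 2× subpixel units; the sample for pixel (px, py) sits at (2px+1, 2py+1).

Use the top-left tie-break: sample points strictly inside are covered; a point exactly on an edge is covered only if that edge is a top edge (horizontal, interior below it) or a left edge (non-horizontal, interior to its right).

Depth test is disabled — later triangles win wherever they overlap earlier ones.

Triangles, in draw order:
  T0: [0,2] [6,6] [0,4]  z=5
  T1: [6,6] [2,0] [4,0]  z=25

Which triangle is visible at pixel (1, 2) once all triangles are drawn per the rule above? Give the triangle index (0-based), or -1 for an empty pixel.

T0:
  2·area = 12
  edge (0, 2)→(6, 6): d=(6,4) right/bottom  bias=-1
  edge (6, 6)→(0, 4): d=(-6,-2) top-left  bias=+0
  edge (0, 4)→(0, 2): d=(0,-2) top-left  bias=+0
    (0,1)@(1, 3): e=[2,8,2] → X
    (1,1)@(3, 3): e=[-6,12,6] → .
    (0,2)@(1, 5): e=[14,-4,2] → .
    (1,2)@(3, 5): e=[6,0,6] → X  [on edge]
    (2,2)@(5, 5): e=[-2,4,10] → .
    (1,3)@(3, 7): e=[18,-12,6] → .
    (4,3)@(9, 7): e=[-6,0,18] → .  [on edge]
  covered (2 px):
    . . . . .
    X . . . .
    . X . . .
    . . . . .
T1:
  2·area = 12
  edge (6, 6)→(2, 0): d=(-4,-6) top-left  bias=+0
  edge (2, 0)→(4, 0): d=(2,0) top-left  bias=+0
  edge (4, 0)→(6, 6): d=(2,6) right/bottom  bias=-1
    (1,0)@(3, 1): e=[2,2,8] → X
    (2,0)@(5, 1): e=[14,2,-4] → .
    (1,1)@(3, 3): e=[-6,6,12] → .
    (2,1)@(5, 3): e=[6,6,0] → .  [on edge]
  covered (1 px):
    . X . . .
    . . . . .
    . . . . .
    . . . . .

Z-buffer (winner per pixel, '.' = empty):
  . 1 . . .
  0 . . . .
  . 0 . . .
  . . . . .

Answer: 0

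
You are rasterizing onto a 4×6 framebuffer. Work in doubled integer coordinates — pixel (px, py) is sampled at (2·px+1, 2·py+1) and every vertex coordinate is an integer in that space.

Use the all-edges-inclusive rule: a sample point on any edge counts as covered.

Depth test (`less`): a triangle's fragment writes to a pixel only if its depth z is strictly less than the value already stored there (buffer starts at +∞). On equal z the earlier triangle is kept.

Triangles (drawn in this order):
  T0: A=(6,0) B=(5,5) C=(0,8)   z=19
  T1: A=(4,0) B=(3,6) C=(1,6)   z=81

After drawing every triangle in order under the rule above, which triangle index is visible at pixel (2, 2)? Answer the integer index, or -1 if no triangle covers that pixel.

T0:
  2·area = 22
  edge (6, 0)→(5, 5): d=(-1,5) inclusive
  edge (5, 5)→(0, 8): d=(-5,3) inclusive
  edge (0, 8)→(6, 0): d=(6,-8) inclusive
    (2,1)@(5, 3): e=[2,10,10] → #
    (3,1)@(7, 3): e=[-8,4,26] → ·
    (1,2)@(3, 5): e=[10,6,6] → #
    (2,2)@(5, 5): e=[0,0,22] → #  [on edge]
    (3,2)@(7, 5): e=[-10,-6,38] → ·
    (0,3)@(1, 7): e=[18,2,2] → #
    (1,3)@(3, 7): e=[8,-4,18] → ·
    (2,3)@(5, 7): e=[-2,-10,34] → ·
    (0,4)@(1, 9): e=[16,-8,14] → ·
  covered (4 px):
    · · · ·
    · · # ·
    · # # ·
    # · · ·
    · · · ·
    · · · ·
T1:
  2·area = 12
  edge (4, 0)→(3, 6): d=(-1,6) inclusive
  edge (3, 6)→(1, 6): d=(-2,0) inclusive
  edge (1, 6)→(4, 0): d=(3,-6) inclusive
    (1,1)@(3, 3): e=[3,6,3] → #
    (2,1)@(5, 3): e=[-9,6,15] → ·
    (1,2)@(3, 5): e=[1,2,9] → #
    (2,2)@(5, 5): e=[-11,2,21] → ·
    (1,3)@(3, 7): e=[-1,-2,15] → ·
  covered (2 px):
    · · · ·
    · # · ·
    · # · ·
    · · · ·
    · · · ·
    · · · ·

Z-buffer (winner per pixel, '.' = empty):
  . . . .
  . 1 0 .
  . 0 0 .
  0 . . .
  . . . .
  . . . .

Answer: 0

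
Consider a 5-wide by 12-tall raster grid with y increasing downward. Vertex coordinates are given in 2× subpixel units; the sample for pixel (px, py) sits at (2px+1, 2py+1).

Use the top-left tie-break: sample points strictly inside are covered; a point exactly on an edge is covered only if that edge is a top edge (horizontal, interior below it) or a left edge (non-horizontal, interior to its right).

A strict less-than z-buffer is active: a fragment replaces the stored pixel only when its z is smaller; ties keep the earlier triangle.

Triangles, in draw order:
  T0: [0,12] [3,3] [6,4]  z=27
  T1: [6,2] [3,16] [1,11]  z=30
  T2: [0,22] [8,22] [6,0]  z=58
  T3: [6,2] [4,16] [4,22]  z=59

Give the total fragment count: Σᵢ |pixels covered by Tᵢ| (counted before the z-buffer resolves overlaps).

T0:
  2·area = 30
  edge (0, 12)→(3, 3): d=(3,-9) top-left  bias=+0
  edge (3, 3)→(6, 4): d=(3,1) right/bottom  bias=-1
  edge (6, 4)→(0, 12): d=(-6,8) right/bottom  bias=-1
    (1,1)@(3, 3): e=[0,0,30] → ·  [on edge]
    (1,2)@(3, 5): e=[6,6,18] → █
    (2,2)@(5, 5): e=[24,4,2] → █
    (3,2)@(7, 5): e=[42,2,-14] → ·
    (4,2)@(9, 5): e=[60,0,-30] → ·  [on edge]
    (1,3)@(3, 7): e=[12,12,6] → █
    (2,3)@(5, 7): e=[30,10,-10] → ·
    (0,4)@(1, 9): e=[0,20,10] → █  [on edge]
    (1,4)@(3, 9): e=[18,18,-6] → ·
    (0,5)@(1, 11): e=[6,26,-2] → ·
  covered (4 px):
    · · · · ·
    · · · · ·
    · █ █ · ·
    · █ · · ·
    █ · · · ·
    · · · · ·
    · · · · ·
    · · · · ·
    · · · · ·
    · · · · ·
    · · · · ·
    · · · · ·
T1:
  2·area = 43
  edge (6, 2)→(3, 16): d=(-3,14) right/bottom  bias=-1
  edge (3, 16)→(1, 11): d=(-2,-5) top-left  bias=+0
  edge (1, 11)→(6, 2): d=(5,-9) top-left  bias=+0
    (2,2)@(5, 5): e=[5,32,6] → █
    (3,2)@(7, 5): e=[-23,42,24] → ·
    (2,3)@(5, 7): e=[-1,28,16] → ·
    (1,4)@(3, 9): e=[21,14,8] → █
    (2,4)@(5, 9): e=[-7,24,26] → ·
    (0,5)@(1, 11): e=[43,0,0] → █  [on edge]
    (2,5)@(5, 11): e=[-13,20,36] → ·
    (0,6)@(1, 13): e=[37,-4,10] → ·
    (1,6)@(3, 13): e=[9,6,28] → █
    (2,6)@(5, 13): e=[-19,16,46] → ·
    (1,7)@(3, 15): e=[3,2,38] → █
    (2,7)@(5, 15): e=[-25,12,56] → ·
    (2,10)@(5, 21): e=[-43,0,86] → ·  [on edge]
  covered (6 px):
    · · · · ·
    · · · · ·
    · · █ · ·
    · · · · ·
    · █ · · ·
    █ █ · · ·
    · █ · · ·
    · █ · · ·
    · · · · ·
    · · · · ·
    · · · · ·
    · · · · ·
T2:
  2·area = 176  (B↔C swapped to make it positive)
  edge (0, 22)→(6, 0): d=(6,-22) top-left  bias=+0
  edge (6, 0)→(8, 22): d=(2,22) right/bottom  bias=-1
  edge (8, 22)→(0, 22): d=(-8,0) right/bottom  bias=-1
    (2,2)@(5, 5): e=[8,32,136] → █
    (3,2)@(7, 5): e=[52,-12,136] → ·
    (2,3)@(5, 7): e=[20,36,120] → █
    (3,3)@(7, 7): e=[64,-8,120] → ·
    (2,4)@(5, 9): e=[32,40,104] → █
    (3,4)@(7, 9): e=[76,-4,104] → ·
    (1,5)@(3, 11): e=[0,88,88] → █  [on edge]
    (3,5)@(7, 11): e=[88,0,88] → ·  [on edge]
    (1,6)@(3, 13): e=[12,92,72] → █
    (3,6)@(7, 13): e=[100,4,72] → █
    (4,6)@(9, 13): e=[144,-40,72] → ·
    (1,7)@(3, 15): e=[24,96,56] → █
  covered (22 px):
    · · · · ·
    · · · · ·
    · · █ · ·
    · · █ · ·
    · · █ · ·
    · █ █ · ·
    · █ █ █ ·
    · █ █ █ ·
    · █ █ █ ·
    █ █ █ █ ·
    █ █ █ █ ·
    · · · · ·
T3:
  2·area = 12  (B↔C swapped to make it positive)
  edge (6, 2)→(4, 22): d=(-2,20) right/bottom  bias=-1
  edge (4, 22)→(4, 16): d=(0,-6) top-left  bias=+0
  edge (4, 16)→(6, 2): d=(2,-14) top-left  bias=+0
    (2,4)@(5, 9): e=[6,6,0] → █  [on edge]
    (3,4)@(7, 9): e=[-34,18,28] → ·
    (2,5)@(5, 11): e=[2,6,4] → █
    (3,5)@(7, 11): e=[-38,18,32] → ·
    (2,6)@(5, 13): e=[-2,6,8] → ·
    (1,11)@(3, 23): e=[18,-6,0] → ·  [on edge]
  covered (2 px):
    · · · · ·
    · · · · ·
    · · · · ·
    · · · · ·
    · · █ · ·
    · · █ · ·
    · · · · ·
    · · · · ·
    · · · · ·
    · · · · ·
    · · · · ·
    · · · · ·

Answer: 34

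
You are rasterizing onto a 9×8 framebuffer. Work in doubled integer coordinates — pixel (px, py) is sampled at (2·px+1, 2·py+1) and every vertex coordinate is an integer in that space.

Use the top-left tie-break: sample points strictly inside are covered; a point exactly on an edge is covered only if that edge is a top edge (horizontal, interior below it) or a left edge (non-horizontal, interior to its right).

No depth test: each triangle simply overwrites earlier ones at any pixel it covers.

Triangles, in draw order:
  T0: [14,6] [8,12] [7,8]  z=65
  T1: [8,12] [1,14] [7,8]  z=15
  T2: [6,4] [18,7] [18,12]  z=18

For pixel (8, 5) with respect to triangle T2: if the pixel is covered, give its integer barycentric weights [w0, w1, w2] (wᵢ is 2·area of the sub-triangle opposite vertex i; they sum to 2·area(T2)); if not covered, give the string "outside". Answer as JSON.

T0:
  2·area = 30
  edge (14, 6)→(8, 12): d=(-6,6) right/bottom  bias=-1
  edge (8, 12)→(7, 8): d=(-1,-4) top-left  bias=+0
  edge (7, 8)→(14, 6): d=(7,-2) top-left  bias=+0
    (8,1)@(17, 3): e=[0,45,-15] → ·  [on edge]
    (7,2)@(15, 5): e=[0,35,-5] → ·  [on edge]
    (5,3)@(11, 7): e=[12,17,1] → #
    (6,3)@(13, 7): e=[0,25,5] → ·  [on edge]
    (4,4)@(9, 9): e=[12,7,11] → #
    (5,4)@(11, 9): e=[0,15,15] → ·  [on edge]
    (4,5)@(9, 11): e=[0,5,25] → ·  [on edge]
    (3,6)@(7, 13): e=[0,-5,35] → ·  [on edge]
    (2,7)@(5, 15): e=[0,-15,45] → ·  [on edge]
  covered (2 px):
    · · · · · · · · ·
    · · · · · · · · ·
    · · · · · · · · ·
    · · · · · # · · ·
    · · · · # · · · ·
    · · · · · · · · ·
    · · · · · · · · ·
    · · · · · · · · ·
T1:
  2·area = 30
  edge (8, 12)→(1, 14): d=(-7,2) right/bottom  bias=-1
  edge (1, 14)→(7, 8): d=(6,-6) top-left  bias=+0
  edge (7, 8)→(8, 12): d=(1,4) right/bottom  bias=-1
    (3,4)@(7, 9): e=[23,6,1] → #
    (4,4)@(9, 9): e=[19,18,-7] → ·
    (2,5)@(5, 11): e=[13,6,11] → #
    (4,5)@(9, 11): e=[5,30,-5] → ·
    (1,6)@(3, 13): e=[3,6,21] → #
    (2,6)@(5, 13): e=[-1,18,13] → ·
    (3,6)@(7, 13): e=[-5,30,5] → ·
    (1,7)@(3, 15): e=[-11,18,23] → ·
  covered (4 px):
    · · · · · · · · ·
    · · · · · · · · ·
    · · · · · · · · ·
    · · · · · · · · ·
    · · · # · · · · ·
    · · # # · · · · ·
    · # · · · · · · ·
    · · · · · · · · ·
T2:
  2·area = 60
  edge (6, 4)→(18, 7): d=(12,3) right/bottom  bias=-1
  edge (18, 7)→(18, 12): d=(0,5) right/bottom  bias=-1
  edge (18, 12)→(6, 4): d=(-12,-8) top-left  bias=+0
    (4,2)@(9, 5): e=[3,45,12] → #
    (5,2)@(11, 5): e=[-3,35,28] → ·
    (4,3)@(9, 7): e=[27,45,-12] → ·
    (5,3)@(11, 7): e=[21,35,4] → #
    (6,3)@(13, 7): e=[15,25,20] → #
    (7,3)@(15, 7): e=[9,15,36] → #
    (8,3)@(17, 7): e=[3,5,52] → #
    (5,4)@(11, 9): e=[45,35,-20] → ·
    (6,4)@(13, 9): e=[39,25,-4] → ·
    (7,4)@(15, 9): e=[33,15,12] → #
    (7,5)@(15, 11): e=[57,15,-12] → ·
    (8,5)@(17, 11): e=[51,5,4] → #
  covered (8 px):
    · · · · · · · · ·
    · · · · · · · · ·
    · · · · # · · · ·
    · · · · · # # # #
    · · · · · · · # #
    · · · · · · · · #
    · · · · · · · · ·
    · · · · · · · · ·

Final: [5,4,51]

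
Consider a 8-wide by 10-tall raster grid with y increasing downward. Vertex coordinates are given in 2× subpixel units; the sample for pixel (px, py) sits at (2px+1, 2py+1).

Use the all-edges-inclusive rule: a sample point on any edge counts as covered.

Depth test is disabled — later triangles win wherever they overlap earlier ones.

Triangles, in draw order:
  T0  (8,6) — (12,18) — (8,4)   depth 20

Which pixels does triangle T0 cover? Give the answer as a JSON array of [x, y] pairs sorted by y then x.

T0:
  2·area = 8  (B↔C swapped to make it positive)
  edge (8, 6)→(8, 4): d=(0,-2) inclusive
  edge (8, 4)→(12, 18): d=(4,14) inclusive
  edge (12, 18)→(8, 6): d=(-4,-12) inclusive
    (3,1)@(7, 3): e=[-2,10,0] → .  [on edge]
    (4,4)@(9, 9): e=[2,6,0] → X  [on edge]
    (5,4)@(11, 9): e=[6,-22,24] → .
    (4,5)@(9, 11): e=[2,14,-8] → .
    (5,7)@(11, 15): e=[6,2,0] → X  [on edge]
    (6,7)@(13, 15): e=[10,-26,24] → .
    (5,8)@(11, 17): e=[6,10,-8] → .
  covered (2 px):
    . . . . . . . .
    . . . . . . . .
    . . . . . . . .
    . . . . . . . .
    . . . . X . . .
    . . . . . . . .
    . . . . . . . .
    . . . . . X . .
    . . . . . . . .
    . . . . . . . .

Answer: [[4,4],[5,7]]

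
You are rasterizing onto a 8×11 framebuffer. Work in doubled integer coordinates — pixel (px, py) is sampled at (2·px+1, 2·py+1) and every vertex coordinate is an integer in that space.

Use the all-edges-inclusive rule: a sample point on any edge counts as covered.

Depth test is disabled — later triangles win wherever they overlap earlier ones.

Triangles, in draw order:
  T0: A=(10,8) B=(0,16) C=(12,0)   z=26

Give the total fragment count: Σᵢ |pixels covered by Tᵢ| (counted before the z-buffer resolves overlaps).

T0:
  2·area = 64
  edge (10, 8)→(0, 16): d=(-10,8) inclusive
  edge (0, 16)→(12, 0): d=(12,-16) inclusive
  edge (12, 0)→(10, 8): d=(-2,8) inclusive
    (5,1)@(11, 3): e=[42,20,2] → #
    (6,1)@(13, 3): e=[26,52,-14] → ·
    (4,2)@(9, 5): e=[38,12,14] → #
    (5,2)@(11, 5): e=[22,44,-2] → ·
    (3,3)@(7, 7): e=[34,4,26] → #
    (5,3)@(11, 7): e=[2,68,-6] → ·
    (3,4)@(7, 9): e=[14,28,22] → #
    (4,4)@(9, 9): e=[-2,60,6] → ·
    (2,5)@(5, 11): e=[10,20,34] → #
    (3,5)@(7, 11): e=[-6,52,18] → ·
    (1,6)@(3, 13): e=[6,12,46] → #
    (2,6)@(5, 13): e=[-10,44,30] → ·
  covered (8 px):
    · · · · · · · ·
    · · · · · # · ·
    · · · · # · · ·
    · · · # # · · ·
    · · · # · · · ·
    · · # · · · · ·
    · # · · · · · ·
    # · · · · · · ·
    · · · · · · · ·
    · · · · · · · ·
    · · · · · · · ·

Result: 8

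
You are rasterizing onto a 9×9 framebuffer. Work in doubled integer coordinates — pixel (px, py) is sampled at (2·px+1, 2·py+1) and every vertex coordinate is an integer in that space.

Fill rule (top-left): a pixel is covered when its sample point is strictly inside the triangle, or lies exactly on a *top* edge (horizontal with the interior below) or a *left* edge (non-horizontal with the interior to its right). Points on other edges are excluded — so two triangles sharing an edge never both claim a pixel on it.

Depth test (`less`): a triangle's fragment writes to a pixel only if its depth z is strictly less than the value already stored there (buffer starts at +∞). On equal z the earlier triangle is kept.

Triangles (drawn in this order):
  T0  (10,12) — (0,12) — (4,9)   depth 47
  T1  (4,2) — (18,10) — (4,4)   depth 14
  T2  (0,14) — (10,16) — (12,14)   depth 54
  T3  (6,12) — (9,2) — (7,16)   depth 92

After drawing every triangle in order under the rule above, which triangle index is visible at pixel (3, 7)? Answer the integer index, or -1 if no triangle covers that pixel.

T0:
  2·area = 30
  edge (10, 12)→(0, 12): d=(-10,0) right/bottom  bias=-1
  edge (0, 12)→(4, 9): d=(4,-3) top-left  bias=+0
  edge (4, 9)→(10, 12): d=(6,3) right/bottom  bias=-1
    (1,5)@(3, 11): e=[10,5,15] → █
    (2,5)@(5, 11): e=[10,11,9] → █
    (3,5)@(7, 11): e=[10,17,3] → █
    (4,5)@(9, 11): e=[10,23,-3] → ·
    (1,6)@(3, 13): e=[-10,13,27] → ·
    (2,6)@(5, 13): e=[-10,19,21] → ·
    (3,6)@(7, 13): e=[-10,25,15] → ·
  covered (3 px):
    · · · · · · · · ·
    · · · · · · · · ·
    · · · · · · · · ·
    · · · · · · · · ·
    · · · · · · · · ·
    · █ █ █ · · · · ·
    · · · · · · · · ·
    · · · · · · · · ·
    · · · · · · · · ·
T1:
  2·area = 28
  edge (4, 2)→(18, 10): d=(14,8) right/bottom  bias=-1
  edge (18, 10)→(4, 4): d=(-14,-6) top-left  bias=+0
  edge (4, 4)→(4, 2): d=(0,-2) top-left  bias=+0
    (2,1)@(5, 3): e=[6,20,2] → █
    (3,1)@(7, 3): e=[-10,32,6] → ·
    (2,2)@(5, 5): e=[34,-8,2] → ·
    (3,2)@(7, 5): e=[18,4,6] → █
    (4,2)@(9, 5): e=[2,16,10] → █
    (5,2)@(11, 5): e=[-14,28,14] → ·
    (3,3)@(7, 7): e=[46,-24,6] → ·
    (4,3)@(9, 7): e=[30,-12,10] → ·
    (5,3)@(11, 7): e=[14,0,14] → █  [on edge]
    (6,3)@(13, 7): e=[-2,12,18] → ·
    (5,4)@(11, 9): e=[42,-28,14] → ·
  covered (4 px):
    · · · · · · · · ·
    · · █ · · · · · ·
    · · · █ █ · · · ·
    · · · · · █ · · ·
    · · · · · · · · ·
    · · · · · · · · ·
    · · · · · · · · ·
    · · · · · · · · ·
    · · · · · · · · ·
T2:
  2·area = 24  (B↔C swapped to make it positive)
  edge (0, 14)→(12, 14): d=(12,0) top-left  bias=+0
  edge (12, 14)→(10, 16): d=(-2,2) right/bottom  bias=-1
  edge (10, 16)→(0, 14): d=(-10,-2) top-left  bias=+0
    (8,4)@(17, 9): e=[-60,0,84] → ·  [on edge]
    (7,5)@(15, 11): e=[-36,0,60] → ·  [on edge]
    (6,6)@(13, 13): e=[-12,0,36] → ·  [on edge]
    (2,7)@(5, 15): e=[12,12,0] → █  [on edge]
    (3,7)@(7, 15): e=[12,8,4] → █
    (4,7)@(9, 15): e=[12,4,8] → █
    (5,7)@(11, 15): e=[12,0,12] → ·  [on edge]
    (2,8)@(5, 17): e=[36,8,-20] → ·
    (3,8)@(7, 17): e=[36,4,-16] → ·
    (4,8)@(9, 17): e=[36,0,-12] → ·  [on edge]
    (7,8)@(15, 17): e=[36,-12,0] → ·  [on edge]
  covered (3 px):
    · · · · · · · · ·
    · · · · · · · · ·
    · · · · · · · · ·
    · · · · · · · · ·
    · · · · · · · · ·
    · · · · · · · · ·
    · · · · · · · · ·
    · · █ █ █ · · · ·
    · · · · · · · · ·
T3:
  2·area = 22
  edge (6, 12)→(9, 2): d=(3,-10) top-left  bias=+0
  edge (9, 2)→(7, 16): d=(-2,14) right/bottom  bias=-1
  edge (7, 16)→(6, 12): d=(-1,-4) top-left  bias=+0
    (3,4)@(7, 9): e=[1,14,7] → █
    (4,4)@(9, 9): e=[21,-14,15] → ·
    (3,5)@(7, 11): e=[7,10,5] → █
    (4,5)@(9, 11): e=[27,-18,13] → ·
    (3,6)@(7, 13): e=[13,6,3] → █
    (4,6)@(9, 13): e=[33,-22,11] → ·
    (3,7)@(7, 15): e=[19,2,1] → █
    (4,7)@(9, 15): e=[39,-26,9] → ·
    (3,8)@(7, 17): e=[25,-2,-1] → ·
  covered (4 px):
    · · · · · · · · ·
    · · · · · · · · ·
    · · · · · · · · ·
    · · · · · · · · ·
    · · · █ · · · · ·
    · · · █ · · · · ·
    · · · █ · · · · ·
    · · · █ · · · · ·
    · · · · · · · · ·

Z-buffer (winner per pixel, '.' = empty):
  . . . . . . . . .
  . . 1 . . . . . .
  . . . 1 1 . . . .
  . . . . . 1 . . .
  . . . 3 . . . . .
  . 0 0 0 . . . . .
  . . . 3 . . . . .
  . . 2 2 2 . . . .
  . . . . . . . . .

Result: 2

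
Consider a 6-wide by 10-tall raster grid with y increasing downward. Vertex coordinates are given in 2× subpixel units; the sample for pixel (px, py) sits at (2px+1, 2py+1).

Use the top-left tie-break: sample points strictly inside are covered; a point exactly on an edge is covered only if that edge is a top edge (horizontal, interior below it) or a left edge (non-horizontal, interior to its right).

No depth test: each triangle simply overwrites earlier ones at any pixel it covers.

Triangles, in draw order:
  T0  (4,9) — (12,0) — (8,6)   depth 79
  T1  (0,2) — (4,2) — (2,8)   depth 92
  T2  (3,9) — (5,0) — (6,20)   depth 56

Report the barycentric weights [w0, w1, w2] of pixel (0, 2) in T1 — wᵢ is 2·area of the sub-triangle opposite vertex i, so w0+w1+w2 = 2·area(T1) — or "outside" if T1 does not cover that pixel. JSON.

T0:
  2·area = 12
  edge (4, 9)→(12, 0): d=(8,-9) top-left  bias=+0
  edge (12, 0)→(8, 6): d=(-4,6) right/bottom  bias=-1
  edge (8, 6)→(4, 9): d=(-4,3) right/bottom  bias=-1
  covered (0 px):
    . . . . . .
    . . . . . .
    . . . . . .
    . . . . . .
    . . . . . .
    . . . . . .
    . . . . . .
    . . . . . .
    . . . . . .
    . . . . . .
T1:
  2·area = 24
  edge (0, 2)→(4, 2): d=(4,0) top-left  bias=+0
  edge (4, 2)→(2, 8): d=(-2,6) right/bottom  bias=-1
  edge (2, 8)→(0, 2): d=(-2,-6) top-left  bias=+0
    (0,1)@(1, 3): e=[4,16,4] → X
    (1,1)@(3, 3): e=[4,4,16] → X
    (2,1)@(5, 3): e=[4,-8,28] → .
    (0,2)@(1, 5): e=[12,12,0] → X  [on edge]
    (1,2)@(3, 5): e=[12,0,12] → .  [on edge]
    (0,3)@(1, 7): e=[20,8,-4] → .
    (0,5)@(1, 11): e=[36,0,-12] → .  [on edge]
    (1,5)@(3, 11): e=[36,-12,0] → .  [on edge]
    (2,8)@(5, 17): e=[60,-36,0] → .  [on edge]
  covered (3 px):
    . . . . . .
    X X . . . .
    X . . . . .
    . . . . . .
    . . . . . .
    . . . . . .
    . . . . . .
    . . . . . .
    . . . . . .
    . . . . . .
T2:
  2·area = 49
  edge (3, 9)→(5, 0): d=(2,-9) top-left  bias=+0
  edge (5, 0)→(6, 20): d=(1,20) right/bottom  bias=-1
  edge (6, 20)→(3, 9): d=(-3,-11) top-left  bias=+0
    (2,0)@(5, 1): e=[2,1,46] → X
    (3,0)@(7, 1): e=[20,-39,68] → .
    (2,1)@(5, 3): e=[6,3,40] → X
    (3,1)@(7, 3): e=[24,-37,62] → .
    (2,2)@(5, 5): e=[10,5,34] → X
    (3,2)@(7, 5): e=[28,-35,56] → .
    (2,3)@(5, 7): e=[14,7,28] → X
    (3,3)@(7, 7): e=[32,-33,50] → .
    (1,4)@(3, 9): e=[0,49,0] → X  [on edge]
    (3,4)@(7, 9): e=[36,-31,44] → .
    (1,5)@(3, 11): e=[4,51,-6] → .
    (2,5)@(5, 11): e=[22,11,16] → X
  covered (9 px):
    . . X . . .
    . . X . . .
    . . X . . .
    . . X . . .
    . X X . . .
    . . X . . .
    . . X . . .
    . . X . . .
    . . . . . .
    . . . . . .

Final: [12,0,12]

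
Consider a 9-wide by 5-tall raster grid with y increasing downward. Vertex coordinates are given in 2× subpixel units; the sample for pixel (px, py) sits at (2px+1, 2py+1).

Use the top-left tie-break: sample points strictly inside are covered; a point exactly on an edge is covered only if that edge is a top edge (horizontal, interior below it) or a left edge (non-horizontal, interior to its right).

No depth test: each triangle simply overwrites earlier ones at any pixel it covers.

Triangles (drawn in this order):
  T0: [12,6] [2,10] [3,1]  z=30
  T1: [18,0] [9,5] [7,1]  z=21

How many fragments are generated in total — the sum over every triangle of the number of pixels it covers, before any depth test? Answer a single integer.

T0:
  2·area = 86
  edge (12, 6)→(2, 10): d=(-10,4) right/bottom  bias=-1
  edge (2, 10)→(3, 1): d=(1,-9) top-left  bias=+0
  edge (3, 1)→(12, 6): d=(9,5) right/bottom  bias=-1
    (1,0)@(3, 1): e=[86,0,0] → ·  [on edge]
    (1,1)@(3, 3): e=[66,2,18] → #
    (2,1)@(5, 3): e=[58,20,8] → #
    (3,1)@(7, 3): e=[50,38,-2] → ·
    (1,2)@(3, 5): e=[46,4,36] → #
    (3,2)@(7, 5): e=[30,40,16] → #
    (4,2)@(9, 5): e=[22,58,6] → #
    (5,2)@(11, 5): e=[14,76,-4] → ·
    (1,3)@(3, 7): e=[26,6,54] → #
    (5,3)@(11, 7): e=[-6,78,14] → ·
    (1,4)@(3, 9): e=[6,8,72] → #
    (2,4)@(5, 9): e=[-2,26,62] → ·
  covered (11 px):
    · · · · · · · · ·
    · # # · · · · · ·
    · # # # # · · · ·
    · # # # # · · · ·
    · # · · · · · · ·
T1:
  2·area = 46
  edge (18, 0)→(9, 5): d=(-9,5) right/bottom  bias=-1
  edge (9, 5)→(7, 1): d=(-2,-4) top-left  bias=+0
  edge (7, 1)→(18, 0): d=(11,-1) top-left  bias=+0
    (3,0)@(7, 1): e=[46,0,0] → #  [on edge]
    (4,0)@(9, 1): e=[36,8,2] → #
    (5,0)@(11, 1): e=[26,16,4] → #
    (6,0)@(13, 1): e=[16,24,6] → #
    (7,0)@(15, 1): e=[6,32,8] → #
    (8,0)@(17, 1): e=[-4,40,10] → ·
    (3,1)@(7, 3): e=[28,-4,22] → ·
    (4,1)@(9, 3): e=[18,4,24] → #
    (6,1)@(13, 3): e=[-2,20,28] → ·
    (7,1)@(15, 3): e=[-12,28,30] → ·
    (4,2)@(9, 5): e=[0,0,46] → ·  [on edge]
    (5,2)@(11, 5): e=[-10,8,48] → ·
    (5,4)@(11, 9): e=[-46,0,92] → ·  [on edge]
  covered (7 px):
    · · · # # # # # ·
    · · · · # # · · ·
    · · · · · · · · ·
    · · · · · · · · ·
    · · · · · · · · ·

Result: 18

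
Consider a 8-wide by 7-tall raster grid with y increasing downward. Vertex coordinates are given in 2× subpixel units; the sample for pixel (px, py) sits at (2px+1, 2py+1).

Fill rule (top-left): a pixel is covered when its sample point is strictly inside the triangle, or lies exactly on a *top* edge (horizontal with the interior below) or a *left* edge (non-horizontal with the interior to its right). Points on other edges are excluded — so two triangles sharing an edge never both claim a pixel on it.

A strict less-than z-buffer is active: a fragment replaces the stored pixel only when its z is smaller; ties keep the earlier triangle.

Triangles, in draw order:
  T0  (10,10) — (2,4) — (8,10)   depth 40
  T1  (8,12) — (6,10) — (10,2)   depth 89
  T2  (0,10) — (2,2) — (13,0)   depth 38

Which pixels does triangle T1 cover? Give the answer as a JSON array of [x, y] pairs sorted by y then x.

T0:
  2·area = 12  (B↔C swapped to make it positive)
  edge (10, 10)→(8, 10): d=(-2,0) right/bottom  bias=-1
  edge (8, 10)→(2, 4): d=(-6,-6) top-left  bias=+0
  edge (2, 4)→(10, 10): d=(8,6) right/bottom  bias=-1
    (0,1)@(1, 3): e=[14,0,-2] → .  [on edge]
    (1,2)@(3, 5): e=[10,0,2] → X  [on edge]
    (2,2)@(5, 5): e=[10,12,-10] → .
    (1,3)@(3, 7): e=[6,-12,18] → .
    (2,3)@(5, 7): e=[6,0,6] → X  [on edge]
    (3,3)@(7, 7): e=[6,12,-6] → .
    (2,4)@(5, 9): e=[2,-12,22] → .
    (3,4)@(7, 9): e=[2,0,10] → X  [on edge]
    (4,4)@(9, 9): e=[2,12,-2] → .
    (3,5)@(7, 11): e=[-2,-12,26] → .
    (4,5)@(9, 11): e=[-2,0,14] → .  [on edge]
    (5,6)@(11, 13): e=[-6,0,18] → .  [on edge]
  covered (3 px):
    . . . . . . . .
    . . . . . . . .
    . X . . . . . .
    . . X . . . . .
    . . . X . . . .
    . . . . . . . .
    . . . . . . . .
T1:
  2·area = 24
  edge (8, 12)→(6, 10): d=(-2,-2) top-left  bias=+0
  edge (6, 10)→(10, 2): d=(4,-8) top-left  bias=+0
  edge (10, 2)→(8, 12): d=(-2,10) right/bottom  bias=-1
    (0,2)@(1, 5): e=[0,-60,84] → .  [on edge]
    (4,2)@(9, 5): e=[16,4,4] → X
    (5,2)@(11, 5): e=[20,20,-16] → .
    (1,3)@(3, 7): e=[0,-36,60] → .  [on edge]
    (4,3)@(9, 7): e=[12,12,0] → .  [on edge]
    (2,4)@(5, 9): e=[0,-12,36] → .  [on edge]
    (3,4)@(7, 9): e=[4,4,16] → X
    (4,4)@(9, 9): e=[8,20,-4] → .
    (3,5)@(7, 11): e=[0,12,12] → X  [on edge]
    (4,5)@(9, 11): e=[4,28,-8] → .
    (3,6)@(7, 13): e=[-4,20,8] → .
    (4,6)@(9, 13): e=[0,36,-12] → .  [on edge]
  covered (3 px):
    . . . . . . . .
    . . . . . . . .
    . . . . X . . .
    . . . . . . . .
    . . . X . . . .
    . . . X . . . .
    . . . . . . . .
T2:
  2·area = 84
  edge (0, 10)→(2, 2): d=(2,-8) top-left  bias=+0
  edge (2, 2)→(13, 0): d=(11,-2) top-left  bias=+0
  edge (13, 0)→(0, 10): d=(-13,10) right/bottom  bias=-1
    (4,0)@(9, 1): e=[54,3,27] → X
    (5,0)@(11, 1): e=[70,7,7] → X
    (6,0)@(13, 1): e=[86,11,-13] → .
    (1,1)@(3, 3): e=[10,13,61] → X
    (2,1)@(5, 3): e=[26,17,41] → X
    (3,1)@(7, 3): e=[42,21,21] → X
    (5,1)@(11, 3): e=[74,29,-19] → .
    (1,2)@(3, 5): e=[14,35,35] → X
    (3,2)@(7, 5): e=[46,43,-5] → .
    (4,2)@(9, 5): e=[62,47,-25] → .
    (0,3)@(1, 7): e=[2,53,29] → X
    (2,3)@(5, 7): e=[34,61,-11] → .
  covered (11 px):
    . . . . X X . .
    . X X X X . . .
    . X X . . . . .
    X X . . . . . .
    X . . . . . . .
    . . . . . . . .
    . . . . . . . .

Final: [[4,2],[3,4],[3,5]]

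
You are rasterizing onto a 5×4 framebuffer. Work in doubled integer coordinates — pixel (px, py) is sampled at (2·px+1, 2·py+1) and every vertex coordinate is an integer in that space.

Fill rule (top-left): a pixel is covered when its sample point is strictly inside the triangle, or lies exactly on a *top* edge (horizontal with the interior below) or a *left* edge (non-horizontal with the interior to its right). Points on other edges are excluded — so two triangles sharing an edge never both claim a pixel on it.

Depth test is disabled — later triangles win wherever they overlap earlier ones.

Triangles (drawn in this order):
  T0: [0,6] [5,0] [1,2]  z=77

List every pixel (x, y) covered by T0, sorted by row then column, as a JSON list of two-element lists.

T0:
  2·area = 14  (B↔C swapped to make it positive)
  edge (0, 6)→(1, 2): d=(1,-4) top-left  bias=+0
  edge (1, 2)→(5, 0): d=(4,-2) top-left  bias=+0
  edge (5, 0)→(0, 6): d=(-5,6) right/bottom  bias=-1
    (1,0)@(3, 1): e=[7,0,7] → #  [on edge]
    (2,0)@(5, 1): e=[15,4,-5] → ·
    (0,1)@(1, 3): e=[1,4,9] → #
    (1,1)@(3, 3): e=[9,8,-3] → ·
    (0,2)@(1, 5): e=[3,12,-1] → ·
  covered (2 px):
    · # · · ·
    # · · · ·
    · · · · ·
    · · · · ·

Final: [[1,0],[0,1]]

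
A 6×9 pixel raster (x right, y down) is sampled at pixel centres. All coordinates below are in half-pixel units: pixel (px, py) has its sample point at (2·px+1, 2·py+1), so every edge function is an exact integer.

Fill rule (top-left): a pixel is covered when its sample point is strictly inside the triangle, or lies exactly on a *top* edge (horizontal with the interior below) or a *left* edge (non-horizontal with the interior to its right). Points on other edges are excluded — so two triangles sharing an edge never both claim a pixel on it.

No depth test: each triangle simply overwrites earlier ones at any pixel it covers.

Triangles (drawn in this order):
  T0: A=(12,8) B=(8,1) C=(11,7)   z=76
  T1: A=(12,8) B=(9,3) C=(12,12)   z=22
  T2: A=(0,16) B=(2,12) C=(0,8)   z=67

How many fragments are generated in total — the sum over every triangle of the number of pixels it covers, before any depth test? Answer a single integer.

T0:
  2·area = 3  (B↔C swapped to make it positive)
  edge (12, 8)→(11, 7): d=(-1,-1) top-left  bias=+0
  edge (11, 7)→(8, 1): d=(-3,-6) top-left  bias=+0
  edge (8, 1)→(12, 8): d=(4,7) right/bottom  bias=-1
    (2,0)@(5, 1): e=[0,-18,21] → ·  [on edge]
    (3,1)@(7, 3): e=[0,-12,15] → ·  [on edge]
    (4,1)@(9, 3): e=[2,0,1] → █  [on edge]
    (5,1)@(11, 3): e=[4,12,-13] → ·
    (4,2)@(9, 5): e=[0,-6,9] → ·  [on edge]
    (5,3)@(11, 7): e=[0,0,3] → █  [on edge]
    (5,4)@(11, 9): e=[-2,-6,11] → ·
  covered (2 px):
    · · · · · ·
    · · · · █ ·
    · · · · · ·
    · · · · · █
    · · · · · ·
    · · · · · ·
    · · · · · ·
    · · · · · ·
    · · · · · ·
T1:
  2·area = 12  (B↔C swapped to make it positive)
  edge (12, 8)→(12, 12): d=(0,4) right/bottom  bias=-1
  edge (12, 12)→(9, 3): d=(-3,-9) top-left  bias=+0
  edge (9, 3)→(12, 8): d=(3,5) right/bottom  bias=-1
    (4,1)@(9, 3): e=[12,0,0] → ·  [on edge]
    (5,3)@(11, 7): e=[4,6,2] → █
    (5,4)@(11, 9): e=[4,0,8] → █  [on edge]
    (5,5)@(11, 11): e=[4,-6,14] → ·
  covered (2 px):
    · · · · · ·
    · · · · · ·
    · · · · · ·
    · · · · · █
    · · · · · █
    · · · · · ·
    · · · · · ·
    · · · · · ·
    · · · · · ·
T2:
  2·area = 16  (B↔C swapped to make it positive)
  edge (0, 16)→(0, 8): d=(0,-8) top-left  bias=+0
  edge (0, 8)→(2, 12): d=(2,4) right/bottom  bias=-1
  edge (2, 12)→(0, 16): d=(-2,4) right/bottom  bias=-1
    (0,5)@(1, 11): e=[8,2,6] → █
    (1,5)@(3, 11): e=[24,-6,-2] → ·
    (0,6)@(1, 13): e=[8,6,2] → █
    (1,6)@(3, 13): e=[24,-2,-6] → ·
    (0,7)@(1, 15): e=[8,10,-2] → ·
  covered (2 px):
    · · · · · ·
    · · · · · ·
    · · · · · ·
    · · · · · ·
    · · · · · ·
    █ · · · · ·
    █ · · · · ·
    · · · · · ·
    · · · · · ·

Final: 6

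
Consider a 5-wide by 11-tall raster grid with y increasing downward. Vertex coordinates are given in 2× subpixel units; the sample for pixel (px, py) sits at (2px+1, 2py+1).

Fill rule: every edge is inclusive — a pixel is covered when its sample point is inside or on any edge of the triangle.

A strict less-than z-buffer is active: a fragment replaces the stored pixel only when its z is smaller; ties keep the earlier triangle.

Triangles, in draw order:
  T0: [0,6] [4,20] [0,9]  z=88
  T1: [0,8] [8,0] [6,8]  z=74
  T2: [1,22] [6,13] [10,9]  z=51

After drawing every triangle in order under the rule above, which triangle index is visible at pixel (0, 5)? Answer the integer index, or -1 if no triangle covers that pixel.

T0:
  2·area = 12
  edge (0, 6)→(4, 20): d=(4,14) inclusive
  edge (4, 20)→(0, 9): d=(-4,-11) inclusive
  edge (0, 9)→(0, 6): d=(0,-3) inclusive
    (0,5)@(1, 11): e=[6,3,3] → █
    (1,5)@(3, 11): e=[-22,25,9] → ·
    (0,6)@(1, 13): e=[14,-5,3] → ·
    (1,8)@(3, 17): e=[2,1,9] → █
    (2,8)@(5, 17): e=[-26,23,15] → ·
    (1,9)@(3, 19): e=[10,-7,9] → ·
  covered (2 px):
    · · · · ·
    · · · · ·
    · · · · ·
    · · · · ·
    · · · · ·
    █ · · · ·
    · · · · ·
    · · · · ·
    · █ · · ·
    · · · · ·
    · · · · ·
T1:
  2·area = 48
  edge (0, 8)→(8, 0): d=(8,-8) inclusive
  edge (8, 0)→(6, 8): d=(-2,8) inclusive
  edge (6, 8)→(0, 8): d=(-6,0) inclusive
    (3,0)@(7, 1): e=[0,6,42] → █  [on edge]
    (4,0)@(9, 1): e=[16,-10,42] → ·
    (2,1)@(5, 3): e=[0,18,30] → █  [on edge]
    (4,1)@(9, 3): e=[32,-14,30] → ·
    (1,2)@(3, 5): e=[0,30,18] → █  [on edge]
    (3,2)@(7, 5): e=[32,-2,18] → ·
    (0,3)@(1, 7): e=[0,42,6] → █  [on edge]
    (3,3)@(7, 7): e=[48,-6,6] → ·
    (0,4)@(1, 9): e=[16,38,-6] → ·
    (1,4)@(3, 9): e=[32,22,-6] → ·
    (2,4)@(5, 9): e=[48,6,-6] → ·
  covered (8 px):
    · · · █ ·
    · · █ █ ·
    · █ █ · ·
    █ █ █ · ·
    · · · · ·
    · · · · ·
    · · · · ·
    · · · · ·
    · · · · ·
    · · · · ·
    · · · · ·
T2:
  2·area = 16
  edge (1, 22)→(6, 13): d=(5,-9) inclusive
  edge (6, 13)→(10, 9): d=(4,-4) inclusive
  edge (10, 9)→(1, 22): d=(-9,13) inclusive
    (3,6)@(7, 13): e=[9,4,3] → █
    (4,6)@(9, 13): e=[27,12,-23] → ·
    (2,7)@(5, 15): e=[1,4,11] → █
    (3,7)@(7, 15): e=[19,12,-15] → ·
    (2,8)@(5, 17): e=[11,12,-7] → ·
    (1,9)@(3, 19): e=[3,12,1] → █
    (2,9)@(5, 19): e=[21,20,-25] → ·
    (1,10)@(3, 21): e=[13,20,-17] → ·
  covered (3 px):
    · · · · ·
    · · · · ·
    · · · · ·
    · · · · ·
    · · · · ·
    · · · · ·
    · · · █ ·
    · · █ · ·
    · · · · ·
    · █ · · ·
    · · · · ·

Z-buffer (winner per pixel, '.' = empty):
  . . . 1 .
  . . 1 1 .
  . 1 1 . .
  1 1 1 . .
  . . . . .
  0 . . . .
  . . . 2 .
  . . 2 . .
  . 0 . . .
  . 2 . . .
  . . . . .

Final: 0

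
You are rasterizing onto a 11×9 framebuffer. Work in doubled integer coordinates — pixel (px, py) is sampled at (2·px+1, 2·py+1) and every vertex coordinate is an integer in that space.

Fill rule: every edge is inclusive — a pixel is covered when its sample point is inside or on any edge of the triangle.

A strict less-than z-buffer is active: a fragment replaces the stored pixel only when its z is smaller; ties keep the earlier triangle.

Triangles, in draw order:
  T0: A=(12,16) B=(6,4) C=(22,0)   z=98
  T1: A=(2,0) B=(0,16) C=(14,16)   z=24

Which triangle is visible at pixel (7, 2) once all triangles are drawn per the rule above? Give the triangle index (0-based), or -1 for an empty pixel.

T0:
  2·area = 216
  edge (12, 16)→(6, 4): d=(-6,-12) inclusive
  edge (6, 4)→(22, 0): d=(16,-4) inclusive
  edge (22, 0)→(12, 16): d=(-10,16) inclusive
    (9,0)@(19, 1): e=[174,4,38] → █
    (10,0)@(21, 1): e=[198,12,6] → █
    (5,1)@(11, 3): e=[66,4,146] → █
    (6,1)@(13, 3): e=[90,12,114] → █
    (7,1)@(15, 3): e=[114,20,82] → █
    (8,1)@(17, 3): e=[138,28,50] → █
    (10,1)@(21, 3): e=[186,44,-14] → ·
    (3,2)@(7, 5): e=[6,20,190] → █
    (4,2)@(9, 5): e=[30,28,158] → █
    (9,2)@(19, 5): e=[150,68,-2] → ·
    (3,3)@(7, 7): e=[-6,52,170] → ·
    (4,3)@(9, 7): e=[18,60,138] → █
  covered (27 px):
    · · · · · · · · · █ █
    · · · · · █ █ █ █ █ ·
    · · · █ █ █ █ █ █ · ·
    · · · · █ █ █ █ █ · ·
    · · · · █ █ █ █ · · ·
    · · · · · █ █ █ · · ·
    · · · · · █ █ · · · ·
    · · · · · · · · · · ·
    · · · · · · · · · · ·
T1:
  2·area = 224  (B↔C swapped to make it positive)
  edge (2, 0)→(14, 16): d=(12,16) inclusive
  edge (14, 16)→(0, 16): d=(-14,0) inclusive
  edge (0, 16)→(2, 0): d=(2,-16) inclusive
    (1,1)@(3, 3): e=[20,182,22] → █
    (2,1)@(5, 3): e=[-12,182,54] → ·
    (1,2)@(3, 5): e=[44,154,26] → █
    (2,2)@(5, 5): e=[12,154,58] → █
    (3,2)@(7, 5): e=[-20,154,90] → ·
    (1,3)@(3, 7): e=[68,126,30] → █
    (3,3)@(7, 7): e=[4,126,94] → █
    (4,3)@(9, 7): e=[-28,126,126] → ·
    (0,4)@(1, 9): e=[124,98,2] → █
    (4,4)@(9, 9): e=[-4,98,130] → ·
    (0,5)@(1, 11): e=[148,70,6] → █
    (4,5)@(9, 11): e=[20,70,134] → █
  covered (28 px):
    · · · · · · · · · · ·
    · █ · · · · · · · · ·
    · █ █ · · · · · · · ·
    · █ █ █ · · · · · · ·
    █ █ █ █ · · · · · · ·
    █ █ █ █ █ · · · · · ·
    █ █ █ █ █ █ · · · · ·
    █ █ █ █ █ █ █ · · · ·
    · · · · · · · · · · ·

Z-buffer (winner per pixel, '.' = empty):
  . . . . . . . . . 0 0
  . 1 . . . 0 0 0 0 0 .
  . 1 1 0 0 0 0 0 0 . .
  . 1 1 1 0 0 0 0 0 . .
  1 1 1 1 0 0 0 0 . . .
  1 1 1 1 1 0 0 0 . . .
  1 1 1 1 1 1 0 . . . .
  1 1 1 1 1 1 1 . . . .
  . . . . . . . . . . .

Answer: 0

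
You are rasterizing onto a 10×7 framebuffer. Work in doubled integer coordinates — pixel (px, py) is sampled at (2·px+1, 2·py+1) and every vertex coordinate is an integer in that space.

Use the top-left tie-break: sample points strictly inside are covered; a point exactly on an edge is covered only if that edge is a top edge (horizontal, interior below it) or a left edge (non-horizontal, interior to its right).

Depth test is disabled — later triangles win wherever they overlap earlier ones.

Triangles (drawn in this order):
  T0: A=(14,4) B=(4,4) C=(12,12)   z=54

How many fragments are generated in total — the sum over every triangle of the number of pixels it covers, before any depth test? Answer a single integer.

T0:
  2·area = 80  (B↔C swapped to make it positive)
  edge (14, 4)→(12, 12): d=(-2,8) right/bottom  bias=-1
  edge (12, 12)→(4, 4): d=(-8,-8) top-left  bias=+0
  edge (4, 4)→(14, 4): d=(10,0) top-left  bias=+0
    (0,0)@(1, 1): e=[110,0,-30] → ·  [on edge]
    (1,1)@(3, 3): e=[90,0,-10] → ·  [on edge]
    (2,2)@(5, 5): e=[70,0,10] → #  [on edge]
    (3,2)@(7, 5): e=[54,16,10] → #
    (4,2)@(9, 5): e=[38,32,10] → #
    (5,2)@(11, 5): e=[22,48,10] → #
    (6,2)@(13, 5): e=[6,64,10] → #
    (7,2)@(15, 5): e=[-10,80,10] → ·
    (2,3)@(5, 7): e=[66,-16,30] → ·
    (3,3)@(7, 7): e=[50,0,30] → #  [on edge]
    (7,3)@(15, 7): e=[-14,64,30] → ·
    (3,4)@(7, 9): e=[46,-16,50] → ·
    (4,4)@(9, 9): e=[30,0,50] → #  [on edge]
    (5,5)@(11, 11): e=[10,0,70] → #  [on edge]
    (6,6)@(13, 13): e=[-10,0,90] → ·  [on edge]
  covered (12 px):
    · · · · · · · · · ·
    · · · · · · · · · ·
    · · # # # # # · · ·
    · · · # # # # · · ·
    · · · · # # · · · ·
    · · · · · # · · · ·
    · · · · · · · · · ·

Answer: 12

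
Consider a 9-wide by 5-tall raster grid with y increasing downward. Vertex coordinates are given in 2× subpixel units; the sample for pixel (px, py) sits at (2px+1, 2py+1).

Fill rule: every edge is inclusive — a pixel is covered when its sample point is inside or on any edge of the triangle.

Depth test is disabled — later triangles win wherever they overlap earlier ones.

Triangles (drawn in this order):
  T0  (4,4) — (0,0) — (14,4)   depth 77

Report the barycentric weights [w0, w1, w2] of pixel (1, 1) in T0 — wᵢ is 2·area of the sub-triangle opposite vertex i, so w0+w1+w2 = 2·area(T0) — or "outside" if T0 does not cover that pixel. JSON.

T0:
  2·area = 40
  edge (4, 4)→(0, 0): d=(-4,-4) inclusive
  edge (0, 0)→(14, 4): d=(14,4) inclusive
  edge (14, 4)→(4, 4): d=(-10,0) inclusive
    (0,0)@(1, 1): e=[0,10,30] → █  [on edge]
    (1,0)@(3, 1): e=[8,2,30] → █
    (2,0)@(5, 1): e=[16,-6,30] → ·
    (0,1)@(1, 3): e=[-8,38,10] → ·
    (1,1)@(3, 3): e=[0,30,10] → █  [on edge]
    (2,1)@(5, 3): e=[8,22,10] → █
    (3,1)@(7, 3): e=[16,14,10] → █
    (4,1)@(9, 3): e=[24,6,10] → █
    (5,1)@(11, 3): e=[32,-2,10] → ·
    (1,2)@(3, 5): e=[-8,58,-10] → ·
    (2,2)@(5, 5): e=[0,50,-10] → ·  [on edge]
    (3,2)@(7, 5): e=[8,42,-10] → ·
    (3,3)@(7, 7): e=[0,70,-30] → ·  [on edge]
    (4,4)@(9, 9): e=[0,90,-50] → ·  [on edge]
  covered (6 px):
    █ █ · · · · · · ·
    · █ █ █ █ · · · ·
    · · · · · · · · ·
    · · · · · · · · ·
    · · · · · · · · ·

Result: [30,10,0]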